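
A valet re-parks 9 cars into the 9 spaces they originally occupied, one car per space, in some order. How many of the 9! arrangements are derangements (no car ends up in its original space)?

The subfactorial !9 = [9!/e] (nearest integer).
9! = 362880, and 362880/e ≈ 133496.09, so !9 = 133496.

133496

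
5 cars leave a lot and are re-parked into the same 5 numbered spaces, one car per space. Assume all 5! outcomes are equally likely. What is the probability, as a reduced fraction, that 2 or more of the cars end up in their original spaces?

Favorable outcomes: Σ_{i≥2} C(5,i)·!(5-i) = 10·2 + 10·1 + 5·0 + 1·1 = 31.
Total outcomes: 5! = 120.
Probability = 31/120 = 31/120.

31/120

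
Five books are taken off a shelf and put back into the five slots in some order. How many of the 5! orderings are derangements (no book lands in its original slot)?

The subfactorial !5 = [5!/e] (nearest integer).
5! = 120, and 120/e ≈ 44.15, so !5 = 44.

44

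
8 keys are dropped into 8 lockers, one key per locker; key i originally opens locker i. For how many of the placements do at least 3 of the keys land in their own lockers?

Sum C(8,i)·!(8-i) for i = 3..8:
  i=3: C(8,3)·!5 = 56·44 = 2464
  i=4: C(8,4)·!4 = 70·9 = 630
  i=5: C(8,5)·!3 = 56·2 = 112
  i=6: C(8,6)·!2 = 28·1 = 28
  i=7: C(8,7)·!1 = 8·0 = 0
  i=8: C(8,8)·!0 = 1·1 = 1
Total = 3235.

3235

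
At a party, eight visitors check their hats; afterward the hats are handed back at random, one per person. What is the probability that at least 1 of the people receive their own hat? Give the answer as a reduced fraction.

Favorable outcomes: Σ_{i≥1} C(8,i)·!(8-i) = 8·1854 + 28·265 + 56·44 + 70·9 + 56·2 + 28·1 + 8·0 + 1·1 = 25487.
Total outcomes: 8! = 40320.
Probability = 25487/40320 = 3641/5760.

3641/5760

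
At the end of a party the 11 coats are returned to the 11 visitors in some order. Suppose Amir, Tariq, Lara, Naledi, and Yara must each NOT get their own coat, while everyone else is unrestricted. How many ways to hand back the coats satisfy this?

25022880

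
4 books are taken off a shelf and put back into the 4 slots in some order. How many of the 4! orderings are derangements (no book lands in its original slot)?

!4 = 4! · Σ_{k=0}^{4} (-1)^k/k!
= 4! - 4!/1! + 4!/2! - 4!/3! + 4!/4!
= 24 - 24 + 12 - 4 + 1
= 9

9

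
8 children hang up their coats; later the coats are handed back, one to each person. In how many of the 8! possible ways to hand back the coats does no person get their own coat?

The number of derangements of 8 is !8 = Σ_{k=0}^{8} (-1)^k·8!/k!
= 8! - 8!/1! + 8!/2! - 8!/3! + 8!/4! - 8!/5! + 8!/6! - 8!/7! + 8!/8!
= 40320 - 40320 + 20160 - 6720 + 1680 - 336 + 56 - 8 + 1
= 14833

14833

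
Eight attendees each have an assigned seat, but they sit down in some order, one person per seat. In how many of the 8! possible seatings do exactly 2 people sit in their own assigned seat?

7420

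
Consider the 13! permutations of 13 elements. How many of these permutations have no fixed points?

2290792932

By inclusion-exclusion, !13 = Σ (-1)^k · 13!/k! for k=0..13
= 13! - 13!/1! + 13!/2! - 13!/3! + 13!/4! - 13!/5! + 13!/6! - 13!/7! + 13!/8! - 13!/9! + 13!/10! - 13!/11! + 13!/12! - 13!/13!
= 6227020800 - 6227020800 + 3113510400 - 1037836800 + 259459200 - 51891840 + 8648640 - 1235520 + 154440 - 17160 + 1716 - 156 + 13 - 1
= 2290792932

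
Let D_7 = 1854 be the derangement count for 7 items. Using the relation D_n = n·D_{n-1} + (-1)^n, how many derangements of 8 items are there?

14833

D_8 = 8·1854 + 1 = 14833.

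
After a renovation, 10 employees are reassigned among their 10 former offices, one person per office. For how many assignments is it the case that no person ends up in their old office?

Use !n = (n-1)(!(n-1) + !(n-2)).
!10 = 9·(133496 + 14833) = 9·148329 = 1334961

1334961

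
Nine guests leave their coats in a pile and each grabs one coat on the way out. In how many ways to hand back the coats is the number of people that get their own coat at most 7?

Sum C(9,i)·!(9-i) for i = 0..7:
  i=0: C(9,0)·!9 = 1·133496 = 133496
  i=1: C(9,1)·!8 = 9·14833 = 133497
  i=2: C(9,2)·!7 = 36·1854 = 66744
  i=3: C(9,3)·!6 = 84·265 = 22260
  i=4: C(9,4)·!5 = 126·44 = 5544
  i=5: C(9,5)·!4 = 126·9 = 1134
  i=6: C(9,6)·!3 = 84·2 = 168
  i=7: C(9,7)·!2 = 36·1 = 36
Total = 362879.

362879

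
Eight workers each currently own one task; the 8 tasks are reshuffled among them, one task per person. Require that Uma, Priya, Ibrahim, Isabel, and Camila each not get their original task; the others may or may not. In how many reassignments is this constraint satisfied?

Let A_j be the event that the j-th constrained one is fixed. By inclusion-exclusion over the 5 events:
Σ_{j=0}^{5} (-1)^j C(5,j)(8-j)!
= C(5,0)·8! - C(5,1)·7! + C(5,2)·6! - C(5,3)·5! + C(5,4)·4! - C(5,5)·3!
= 40320 - 25200 + 7200 - 1200 + 120 - 6
= 21234

21234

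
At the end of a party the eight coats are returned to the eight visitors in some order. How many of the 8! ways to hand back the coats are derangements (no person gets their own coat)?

Recurrence: !8 = 7·(!7 + !6).
!8 = 7·(1854 + 265) = 7·2119 = 14833

14833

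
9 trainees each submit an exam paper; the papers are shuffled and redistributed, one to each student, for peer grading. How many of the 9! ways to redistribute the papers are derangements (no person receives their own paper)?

133496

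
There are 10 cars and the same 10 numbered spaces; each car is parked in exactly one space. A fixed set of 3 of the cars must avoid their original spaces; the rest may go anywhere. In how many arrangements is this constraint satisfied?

Inclusion-exclusion on the 3 forbidden self-matches:
Σ_{j=0}^{3} (-1)^j C(3,j)(10-j)!
= C(3,0)·10! - C(3,1)·9! + C(3,2)·8! - C(3,3)·7!
= 3628800 - 1088640 + 120960 - 5040
= 2656080

2656080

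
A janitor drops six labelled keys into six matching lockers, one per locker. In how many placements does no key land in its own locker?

265

!6 = 6! · Σ_{k=0}^{6} (-1)^k/k!
= 6! - 6!/1! + 6!/2! - 6!/3! + 6!/4! - 6!/5! + 6!/6!
= 720 - 720 + 360 - 120 + 30 - 6 + 1
= 265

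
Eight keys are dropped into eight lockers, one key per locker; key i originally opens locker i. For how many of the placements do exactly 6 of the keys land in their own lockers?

28

Choose which 6 of the 8 are fixed: C(8,6) = 28.
The other 2 form a derangement: !2 = 1.
Total: 28 × 1 = 28.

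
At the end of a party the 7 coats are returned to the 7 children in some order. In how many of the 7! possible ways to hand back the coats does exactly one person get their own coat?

Pick the single fixed position: C(7,1) = 7 ways.
The remaining 6 must be deranged: !6 = 265.
Total: 7 × 265 = 1855.

1855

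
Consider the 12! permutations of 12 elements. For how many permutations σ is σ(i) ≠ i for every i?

176214841

Use !n = n·!(n-1) + (-1)^n.
!12 = 12·14684570 + 1 = 176214841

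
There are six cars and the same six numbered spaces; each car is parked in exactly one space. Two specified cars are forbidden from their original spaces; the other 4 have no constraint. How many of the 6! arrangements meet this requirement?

Inclusion-exclusion on the 2 forbidden self-matches:
Σ_{j=0}^{2} (-1)^j C(2,j)(6-j)!
= C(2,0)·6! - C(2,1)·5! + C(2,2)·4!
= 720 - 240 + 24
= 504

504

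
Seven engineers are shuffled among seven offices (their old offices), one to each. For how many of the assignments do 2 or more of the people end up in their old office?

1331

Sum C(7,i)·!(7-i) for i = 2..7:
  i=2: C(7,2)·!5 = 21·44 = 924
  i=3: C(7,3)·!4 = 35·9 = 315
  i=4: C(7,4)·!3 = 35·2 = 70
  i=5: C(7,5)·!2 = 21·1 = 21
  i=6: C(7,6)·!1 = 7·0 = 0
  i=7: C(7,7)·!0 = 1·1 = 1
Total = 1331.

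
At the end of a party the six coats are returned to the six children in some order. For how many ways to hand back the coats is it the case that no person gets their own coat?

265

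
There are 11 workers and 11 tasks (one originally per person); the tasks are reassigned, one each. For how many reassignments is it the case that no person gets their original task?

14684570

!11 is the nearest integer to 11!/e.
11! = 39916800, and 39916800/e ≈ 14684570.08, so !11 = 14684570.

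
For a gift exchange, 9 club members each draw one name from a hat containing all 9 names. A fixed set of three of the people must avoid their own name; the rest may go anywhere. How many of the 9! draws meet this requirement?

256320

Let A_j be the event that the j-th constrained one is fixed. By inclusion-exclusion over the 3 events:
Σ_{j=0}^{3} (-1)^j C(3,j)(9-j)!
= C(3,0)·9! - C(3,1)·8! + C(3,2)·7! - C(3,3)·6!
= 362880 - 120960 + 15120 - 720
= 256320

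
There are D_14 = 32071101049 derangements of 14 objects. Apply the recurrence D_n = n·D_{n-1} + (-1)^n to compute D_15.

481066515734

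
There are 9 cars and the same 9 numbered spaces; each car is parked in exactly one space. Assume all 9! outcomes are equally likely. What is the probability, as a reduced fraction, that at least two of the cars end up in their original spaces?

95887/362880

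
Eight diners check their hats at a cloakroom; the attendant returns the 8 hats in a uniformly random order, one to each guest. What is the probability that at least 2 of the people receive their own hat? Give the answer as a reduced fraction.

2131/8064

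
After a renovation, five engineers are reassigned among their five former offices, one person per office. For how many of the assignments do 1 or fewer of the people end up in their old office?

89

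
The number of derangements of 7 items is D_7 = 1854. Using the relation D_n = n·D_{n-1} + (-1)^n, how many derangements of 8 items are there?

D_8 = 8·1854 + 1 = 14833.

14833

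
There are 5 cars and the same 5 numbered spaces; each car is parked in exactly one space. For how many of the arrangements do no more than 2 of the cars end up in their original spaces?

109

# with exactly i fixed is C(5,i)·!(5-i); sum over i=0..2:
  i=0: C(5,0)·!5 = 1·44 = 44
  i=1: C(5,1)·!4 = 5·9 = 45
  i=2: C(5,2)·!3 = 10·2 = 20
Total = 109.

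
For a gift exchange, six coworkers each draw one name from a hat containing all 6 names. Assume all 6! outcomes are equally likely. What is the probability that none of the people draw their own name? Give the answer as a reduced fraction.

53/144

Favorable outcomes: !6 = 265.
Total outcomes: 6! = 720.
Probability = 265/720 = 53/144.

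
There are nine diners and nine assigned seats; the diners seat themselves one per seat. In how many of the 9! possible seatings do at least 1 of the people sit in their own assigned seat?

# with exactly i fixed is C(9,i)·!(9-i); sum over i=1..9:
  i=1: C(9,1)·!8 = 9·14833 = 133497
  i=2: C(9,2)·!7 = 36·1854 = 66744
  i=3: C(9,3)·!6 = 84·265 = 22260
  i=4: C(9,4)·!5 = 126·44 = 5544
  i=5: C(9,5)·!4 = 126·9 = 1134
  i=6: C(9,6)·!3 = 84·2 = 168
  i=7: C(9,7)·!2 = 36·1 = 36
  i=8: C(9,8)·!1 = 9·0 = 0
  i=9: C(9,9)·!0 = 1·1 = 1
Total = 229384.

229384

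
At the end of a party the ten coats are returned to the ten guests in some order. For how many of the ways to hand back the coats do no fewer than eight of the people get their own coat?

46

Sum C(10,i)·!(10-i) for i = 8..10:
  i=8: C(10,8)·!2 = 45·1 = 45
  i=9: C(10,9)·!1 = 10·0 = 0
  i=10: C(10,10)·!0 = 1·1 = 1
Total = 46.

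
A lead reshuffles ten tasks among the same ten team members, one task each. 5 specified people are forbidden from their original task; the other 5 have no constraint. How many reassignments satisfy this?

Let A_j be the event that the j-th constrained one is fixed. By inclusion-exclusion over the 5 events:
Σ_{j=0}^{5} (-1)^j C(5,j)(10-j)!
= C(5,0)·10! - C(5,1)·9! + C(5,2)·8! - C(5,3)·7! + C(5,4)·6! - C(5,5)·5!
= 3628800 - 1814400 + 403200 - 50400 + 3600 - 120
= 2170680

2170680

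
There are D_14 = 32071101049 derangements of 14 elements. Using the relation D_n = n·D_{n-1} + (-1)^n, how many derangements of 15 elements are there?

D_15 = 15·32071101049 - 1 = 481066515734.

481066515734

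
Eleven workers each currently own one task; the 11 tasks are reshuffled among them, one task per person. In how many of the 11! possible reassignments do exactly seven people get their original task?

2970

Choose which 7 of the 11 are fixed: C(11,7) = 330.
The remaining 4 must be deranged: !4 = 9.
Total: 330 × 9 = 2970.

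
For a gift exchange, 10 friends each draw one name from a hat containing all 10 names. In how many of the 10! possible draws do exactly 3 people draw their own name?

Choose which 3 of the 10 are fixed: C(10,3) = 120.
The remaining 7 must be deranged: !7 = 1854.
Total: 120 × 1854 = 222480.

222480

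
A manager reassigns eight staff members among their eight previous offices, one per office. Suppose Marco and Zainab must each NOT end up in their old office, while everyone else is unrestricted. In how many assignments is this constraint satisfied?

30960

Let A_j be the event that the j-th constrained one is fixed. By inclusion-exclusion over the 2 events:
Σ_{j=0}^{2} (-1)^j C(2,j)(8-j)!
= C(2,0)·8! - C(2,1)·7! + C(2,2)·6!
= 40320 - 10080 + 720
= 30960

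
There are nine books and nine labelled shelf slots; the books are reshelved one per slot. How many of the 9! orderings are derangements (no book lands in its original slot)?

The number of derangements of 9 is !9 = Σ_{k=0}^{9} (-1)^k·9!/k!
= 9! - 9!/1! + 9!/2! - 9!/3! + 9!/4! - 9!/5! + 9!/6! - 9!/7! + 9!/8! - 9!/9!
= 362880 - 362880 + 181440 - 60480 + 15120 - 3024 + 504 - 72 + 9 - 1
= 133496

133496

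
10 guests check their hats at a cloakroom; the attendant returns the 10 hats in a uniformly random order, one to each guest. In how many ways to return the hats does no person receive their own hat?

!10 = 10! · Σ_{k=0}^{10} (-1)^k/k!
= 10! - 10!/1! + 10!/2! - 10!/3! + 10!/4! - 10!/5! + 10!/6! - 10!/7! + 10!/8! - 10!/9! + 10!/10!
= 3628800 - 3628800 + 1814400 - 604800 + 151200 - 30240 + 5040 - 720 + 90 - 10 + 1
= 1334961

1334961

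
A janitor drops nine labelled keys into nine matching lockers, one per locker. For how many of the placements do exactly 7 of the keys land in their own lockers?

36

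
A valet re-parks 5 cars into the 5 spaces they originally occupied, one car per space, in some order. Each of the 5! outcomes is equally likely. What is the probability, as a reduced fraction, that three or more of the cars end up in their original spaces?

11/120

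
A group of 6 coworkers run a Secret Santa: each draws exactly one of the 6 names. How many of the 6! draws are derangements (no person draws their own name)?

!6 is the nearest integer to 6!/e.
6! = 720, and 720/e ≈ 264.87, so !6 = 265.

265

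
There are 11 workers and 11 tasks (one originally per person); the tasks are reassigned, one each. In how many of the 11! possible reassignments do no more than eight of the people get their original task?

39916744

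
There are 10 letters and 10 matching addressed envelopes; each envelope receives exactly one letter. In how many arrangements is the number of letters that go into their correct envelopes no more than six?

3628514

Sum C(10,i)·!(10-i) for i = 0..6:
  i=0: C(10,0)·!10 = 1·1334961 = 1334961
  i=1: C(10,1)·!9 = 10·133496 = 1334960
  i=2: C(10,2)·!8 = 45·14833 = 667485
  i=3: C(10,3)·!7 = 120·1854 = 222480
  i=4: C(10,4)·!6 = 210·265 = 55650
  i=5: C(10,5)·!5 = 252·44 = 11088
  i=6: C(10,6)·!4 = 210·9 = 1890
Total = 3628514.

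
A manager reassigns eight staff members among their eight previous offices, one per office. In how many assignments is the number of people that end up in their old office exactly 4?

Choose which 4 of the 8 are fixed: C(8,4) = 70.
The remaining 4 must be deranged: !4 = 9.
Total: 70 × 9 = 630.

630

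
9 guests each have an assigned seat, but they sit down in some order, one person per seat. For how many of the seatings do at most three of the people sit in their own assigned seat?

355997

# with exactly i fixed is C(9,i)·!(9-i); sum over i=0..3:
  i=0: C(9,0)·!9 = 1·133496 = 133496
  i=1: C(9,1)·!8 = 9·14833 = 133497
  i=2: C(9,2)·!7 = 36·1854 = 66744
  i=3: C(9,3)·!6 = 84·265 = 22260
Total = 355997.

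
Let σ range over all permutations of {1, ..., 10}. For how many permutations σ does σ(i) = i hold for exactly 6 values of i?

Pick the 6 fixed positions: C(10,6) = 210 ways.
The remaining 4 must be deranged: !4 = 9.
Total: 210 × 9 = 1890.

1890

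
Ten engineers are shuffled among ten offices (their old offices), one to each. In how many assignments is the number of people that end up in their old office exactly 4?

Choose which 4 of the 10 are fixed: C(10,4) = 210.
The other 6 form a derangement: !6 = 265.
Total: 210 × 265 = 55650.

55650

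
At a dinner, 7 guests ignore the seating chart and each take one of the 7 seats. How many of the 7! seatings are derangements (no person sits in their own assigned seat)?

1854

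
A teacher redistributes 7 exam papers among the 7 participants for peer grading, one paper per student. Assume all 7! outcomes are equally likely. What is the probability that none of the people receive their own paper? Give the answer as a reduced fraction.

103/280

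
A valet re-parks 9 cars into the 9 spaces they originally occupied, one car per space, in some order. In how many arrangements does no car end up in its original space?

133496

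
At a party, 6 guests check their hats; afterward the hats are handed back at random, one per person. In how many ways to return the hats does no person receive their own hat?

265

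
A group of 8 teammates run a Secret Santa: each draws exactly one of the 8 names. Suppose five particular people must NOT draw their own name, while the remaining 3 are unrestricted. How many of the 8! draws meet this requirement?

Inclusion-exclusion on the 5 forbidden self-matches:
Σ_{j=0}^{5} (-1)^j C(5,j)(8-j)!
= C(5,0)·8! - C(5,1)·7! + C(5,2)·6! - C(5,3)·5! + C(5,4)·4! - C(5,5)·3!
= 40320 - 25200 + 7200 - 1200 + 120 - 6
= 21234

21234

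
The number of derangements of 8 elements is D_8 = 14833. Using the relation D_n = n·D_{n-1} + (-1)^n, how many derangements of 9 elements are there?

133496

D_9 = 9·14833 - 1 = 133496.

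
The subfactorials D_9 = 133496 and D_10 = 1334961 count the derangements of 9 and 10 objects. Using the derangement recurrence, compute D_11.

D_11 = (11-1)·(D_10 + D_9) = 10·(1334961 + 133496) = 10·1468457 = 14684570.

14684570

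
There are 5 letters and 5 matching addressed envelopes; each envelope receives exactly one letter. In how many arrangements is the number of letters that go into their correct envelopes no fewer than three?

11

Sum C(5,i)·!(5-i) for i = 3..5:
  i=3: C(5,3)·!2 = 10·1 = 10
  i=4: C(5,4)·!1 = 5·0 = 0
  i=5: C(5,5)·!0 = 1·1 = 1
Total = 11.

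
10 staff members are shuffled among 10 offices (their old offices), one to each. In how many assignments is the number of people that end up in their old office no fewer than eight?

Sum C(10,i)·!(10-i) for i = 8..10:
  i=8: C(10,8)·!2 = 45·1 = 45
  i=9: C(10,9)·!1 = 10·0 = 0
  i=10: C(10,10)·!0 = 1·1 = 1
Total = 46.

46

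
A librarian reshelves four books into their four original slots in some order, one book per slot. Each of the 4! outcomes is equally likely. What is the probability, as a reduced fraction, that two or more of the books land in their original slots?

Favorable outcomes: Σ_{i≥2} C(4,i)·!(4-i) = 6·1 + 4·0 + 1·1 = 7.
Total outcomes: 4! = 24.
Probability = 7/24 = 7/24.

7/24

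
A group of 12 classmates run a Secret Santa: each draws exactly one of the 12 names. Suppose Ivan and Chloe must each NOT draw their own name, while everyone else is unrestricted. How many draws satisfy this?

Let A_j be the event that the j-th constrained one is fixed. By inclusion-exclusion over the 2 events:
Σ_{j=0}^{2} (-1)^j C(2,j)(12-j)!
= C(2,0)·12! - C(2,1)·11! + C(2,2)·10!
= 479001600 - 79833600 + 3628800
= 402796800

402796800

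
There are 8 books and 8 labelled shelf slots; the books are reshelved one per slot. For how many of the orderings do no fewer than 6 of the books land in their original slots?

29

Sum C(8,i)·!(8-i) for i = 6..8:
  i=6: C(8,6)·!2 = 28·1 = 28
  i=7: C(8,7)·!1 = 8·0 = 0
  i=8: C(8,8)·!0 = 1·1 = 1
Total = 29.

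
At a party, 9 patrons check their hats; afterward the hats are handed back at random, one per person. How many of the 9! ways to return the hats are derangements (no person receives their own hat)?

Recurrence: !9 = 8·(!8 + !7).
!9 = 8·(14833 + 1854) = 8·16687 = 133496

133496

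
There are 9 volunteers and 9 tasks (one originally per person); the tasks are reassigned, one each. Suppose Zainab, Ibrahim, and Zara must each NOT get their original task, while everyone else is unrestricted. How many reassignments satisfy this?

Inclusion-exclusion on the 3 forbidden self-matches:
Σ_{j=0}^{3} (-1)^j C(3,j)(9-j)!
= C(3,0)·9! - C(3,1)·8! + C(3,2)·7! - C(3,3)·6!
= 362880 - 120960 + 15120 - 720
= 256320

256320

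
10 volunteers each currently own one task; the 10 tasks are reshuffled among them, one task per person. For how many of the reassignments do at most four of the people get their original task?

Sum C(10,i)·!(10-i) for i = 0..4:
  i=0: C(10,0)·!10 = 1·1334961 = 1334961
  i=1: C(10,1)·!9 = 10·133496 = 1334960
  i=2: C(10,2)·!8 = 45·14833 = 667485
  i=3: C(10,3)·!7 = 120·1854 = 222480
  i=4: C(10,4)·!6 = 210·265 = 55650
Total = 3615536.

3615536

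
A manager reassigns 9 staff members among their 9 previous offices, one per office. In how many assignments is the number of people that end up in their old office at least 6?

Sum C(9,i)·!(9-i) for i = 6..9:
  i=6: C(9,6)·!3 = 84·2 = 168
  i=7: C(9,7)·!2 = 36·1 = 36
  i=8: C(9,8)·!1 = 9·0 = 0
  i=9: C(9,9)·!0 = 1·1 = 1
Total = 205.

205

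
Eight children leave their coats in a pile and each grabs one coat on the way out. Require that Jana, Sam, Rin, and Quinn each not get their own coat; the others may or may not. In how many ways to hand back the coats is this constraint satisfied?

Inclusion-exclusion on the 4 forbidden self-matches:
Σ_{j=0}^{4} (-1)^j C(4,j)(8-j)!
= C(4,0)·8! - C(4,1)·7! + C(4,2)·6! - C(4,3)·5! + C(4,4)·4!
= 40320 - 20160 + 4320 - 480 + 24
= 24024

24024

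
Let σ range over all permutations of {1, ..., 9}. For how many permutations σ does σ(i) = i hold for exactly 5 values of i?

1134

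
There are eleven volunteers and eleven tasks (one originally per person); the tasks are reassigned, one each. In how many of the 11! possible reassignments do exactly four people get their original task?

611820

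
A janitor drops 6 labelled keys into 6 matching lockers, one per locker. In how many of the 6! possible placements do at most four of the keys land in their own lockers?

Sum C(6,i)·!(6-i) for i = 0..4:
  i=0: C(6,0)·!6 = 1·265 = 265
  i=1: C(6,1)·!5 = 6·44 = 264
  i=2: C(6,2)·!4 = 15·9 = 135
  i=3: C(6,3)·!3 = 20·2 = 40
  i=4: C(6,4)·!2 = 15·1 = 15
Total = 719.

719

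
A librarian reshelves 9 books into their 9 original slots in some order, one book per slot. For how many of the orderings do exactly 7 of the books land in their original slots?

36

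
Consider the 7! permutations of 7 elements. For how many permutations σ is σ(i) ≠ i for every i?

Recurrence: !7 = 7·!6 + (-1)^7.
!7 = 7·265 - 1 = 1854

1854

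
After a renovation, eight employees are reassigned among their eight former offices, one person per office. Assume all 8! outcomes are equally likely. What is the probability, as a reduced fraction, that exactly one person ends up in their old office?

Favorable outcomes: C(8,1)·!7 = 8·1854 = 14832.
Total outcomes: 8! = 40320.
Probability = 14832/40320 = 103/280.

103/280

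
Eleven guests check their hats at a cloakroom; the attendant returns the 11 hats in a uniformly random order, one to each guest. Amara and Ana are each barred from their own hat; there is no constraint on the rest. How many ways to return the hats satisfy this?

Let A_j be the event that the j-th constrained one is fixed. By inclusion-exclusion over the 2 events:
Σ_{j=0}^{2} (-1)^j C(2,j)(11-j)!
= C(2,0)·11! - C(2,1)·10! + C(2,2)·9!
= 39916800 - 7257600 + 362880
= 33022080

33022080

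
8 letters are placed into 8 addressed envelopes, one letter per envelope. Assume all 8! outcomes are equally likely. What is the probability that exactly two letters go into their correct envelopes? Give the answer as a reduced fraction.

53/288

Favorable outcomes: C(8,2)·!6 = 28·265 = 7420.
Total outcomes: 8! = 40320.
Probability = 7420/40320 = 53/288.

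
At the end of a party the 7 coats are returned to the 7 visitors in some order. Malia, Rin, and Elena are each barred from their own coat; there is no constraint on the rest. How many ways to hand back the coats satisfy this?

3216

Let A_j be the event that the j-th constrained one is fixed. By inclusion-exclusion over the 3 events:
Σ_{j=0}^{3} (-1)^j C(3,j)(7-j)!
= C(3,0)·7! - C(3,1)·6! + C(3,2)·5! - C(3,3)·4!
= 5040 - 2160 + 360 - 24
= 3216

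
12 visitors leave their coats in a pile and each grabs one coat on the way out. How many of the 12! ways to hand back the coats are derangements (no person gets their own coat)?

176214841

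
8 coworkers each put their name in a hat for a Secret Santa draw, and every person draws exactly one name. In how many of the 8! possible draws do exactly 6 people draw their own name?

Pick the 6 fixed positions: C(8,6) = 28 ways.
The other 2 form a derangement: !2 = 1.
Total: 28 × 1 = 28.

28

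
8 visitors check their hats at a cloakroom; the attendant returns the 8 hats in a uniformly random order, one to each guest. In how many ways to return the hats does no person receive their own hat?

The subfactorial !8 = [8!/e] (nearest integer).
8! = 40320, and 40320/e ≈ 14832.90, so !8 = 14833.

14833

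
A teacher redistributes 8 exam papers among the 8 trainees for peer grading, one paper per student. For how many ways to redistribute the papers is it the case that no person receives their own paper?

!8 = 8! · Σ_{k=0}^{8} (-1)^k/k!
= 8! - 8!/1! + 8!/2! - 8!/3! + 8!/4! - 8!/5! + 8!/6! - 8!/7! + 8!/8!
= 40320 - 40320 + 20160 - 6720 + 1680 - 336 + 56 - 8 + 1
= 14833

14833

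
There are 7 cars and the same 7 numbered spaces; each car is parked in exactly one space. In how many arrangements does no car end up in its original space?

1854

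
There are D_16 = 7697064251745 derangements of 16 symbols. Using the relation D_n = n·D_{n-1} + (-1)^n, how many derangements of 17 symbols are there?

130850092279664

D_17 = 17·7697064251745 - 1 = 130850092279664.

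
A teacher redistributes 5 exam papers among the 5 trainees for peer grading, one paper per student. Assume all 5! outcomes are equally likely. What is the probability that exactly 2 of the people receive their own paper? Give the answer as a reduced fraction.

1/6

Favorable outcomes: C(5,2)·!3 = 10·2 = 20.
Total outcomes: 5! = 120.
Probability = 20/120 = 1/6.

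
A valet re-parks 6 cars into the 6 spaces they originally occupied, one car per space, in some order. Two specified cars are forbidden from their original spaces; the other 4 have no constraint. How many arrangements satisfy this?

Inclusion-exclusion on the 2 forbidden self-matches:
Σ_{j=0}^{2} (-1)^j C(2,j)(6-j)!
= C(2,0)·6! - C(2,1)·5! + C(2,2)·4!
= 720 - 240 + 24
= 504

504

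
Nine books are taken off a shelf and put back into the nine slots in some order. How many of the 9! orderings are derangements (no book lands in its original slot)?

133496

!9 = 9! · Σ_{k=0}^{9} (-1)^k/k!
= 9! - 9!/1! + 9!/2! - 9!/3! + 9!/4! - 9!/5! + 9!/6! - 9!/7! + 9!/8! - 9!/9!
= 362880 - 362880 + 181440 - 60480 + 15120 - 3024 + 504 - 72 + 9 - 1
= 133496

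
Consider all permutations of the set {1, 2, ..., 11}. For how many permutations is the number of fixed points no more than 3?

# with exactly i fixed is C(11,i)·!(11-i); sum over i=0..3:
  i=0: C(11,0)·!11 = 1·14684570 = 14684570
  i=1: C(11,1)·!10 = 11·1334961 = 14684571
  i=2: C(11,2)·!9 = 55·133496 = 7342280
  i=3: C(11,3)·!8 = 165·14833 = 2447445
Total = 39158866.

39158866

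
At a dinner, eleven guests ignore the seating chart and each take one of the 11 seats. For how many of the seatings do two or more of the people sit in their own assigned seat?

Sum C(11,i)·!(11-i) for i = 2..11:
  i=2: C(11,2)·!9 = 55·133496 = 7342280
  i=3: C(11,3)·!8 = 165·14833 = 2447445
  i=4: C(11,4)·!7 = 330·1854 = 611820
  i=5: C(11,5)·!6 = 462·265 = 122430
  i=6: C(11,6)·!5 = 462·44 = 20328
  i=7: C(11,7)·!4 = 330·9 = 2970
  i=8: C(11,8)·!3 = 165·2 = 330
  i=9: C(11,9)·!2 = 55·1 = 55
  i=10: C(11,10)·!1 = 11·0 = 0
  i=11: C(11,11)·!0 = 1·1 = 1
Total = 10547659.

10547659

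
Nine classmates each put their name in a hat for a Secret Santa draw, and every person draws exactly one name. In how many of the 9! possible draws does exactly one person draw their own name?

133497

Pick the single fixed position: C(9,1) = 9 ways.
The other 8 form a derangement: !8 = 14833.
Total: 9 × 14833 = 133497.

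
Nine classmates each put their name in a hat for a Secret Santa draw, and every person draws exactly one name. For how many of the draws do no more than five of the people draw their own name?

362675

# with exactly i fixed is C(9,i)·!(9-i); sum over i=0..5:
  i=0: C(9,0)·!9 = 1·133496 = 133496
  i=1: C(9,1)·!8 = 9·14833 = 133497
  i=2: C(9,2)·!7 = 36·1854 = 66744
  i=3: C(9,3)·!6 = 84·265 = 22260
  i=4: C(9,4)·!5 = 126·44 = 5544
  i=5: C(9,5)·!4 = 126·9 = 1134
Total = 362675.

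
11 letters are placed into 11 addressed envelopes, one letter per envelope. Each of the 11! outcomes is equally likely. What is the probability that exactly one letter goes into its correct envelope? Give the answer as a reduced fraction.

Favorable outcomes: C(11,1)·!10 = 11·1334961 = 14684571.
Total outcomes: 11! = 39916800.
Probability = 14684571/39916800 = 16481/44800.

16481/44800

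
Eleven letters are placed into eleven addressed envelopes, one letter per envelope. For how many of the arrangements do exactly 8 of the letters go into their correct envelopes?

330

Choose which 8 of the 11 are fixed: C(11,8) = 165.
The remaining 3 must be deranged: !3 = 2.
Total: 165 × 2 = 330.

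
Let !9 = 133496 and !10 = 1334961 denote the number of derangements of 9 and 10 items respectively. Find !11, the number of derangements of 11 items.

14684570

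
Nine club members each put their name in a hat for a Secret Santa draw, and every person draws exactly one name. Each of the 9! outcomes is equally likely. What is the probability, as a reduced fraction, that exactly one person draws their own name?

Favorable outcomes: C(9,1)·!8 = 9·14833 = 133497.
Total outcomes: 9! = 362880.
Probability = 133497/362880 = 2119/5760.

2119/5760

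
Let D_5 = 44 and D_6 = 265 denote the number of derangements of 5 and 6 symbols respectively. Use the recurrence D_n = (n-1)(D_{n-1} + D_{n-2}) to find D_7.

1854

D_7 = (7-1)·(D_6 + D_5) = 6·(265 + 44) = 6·309 = 1854.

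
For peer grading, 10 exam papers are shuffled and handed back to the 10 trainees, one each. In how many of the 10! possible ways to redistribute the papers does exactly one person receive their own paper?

Pick the single fixed position: C(10,1) = 10 ways.
The other 9 form a derangement: !9 = 133496.
Total: 10 × 133496 = 1334960.

1334960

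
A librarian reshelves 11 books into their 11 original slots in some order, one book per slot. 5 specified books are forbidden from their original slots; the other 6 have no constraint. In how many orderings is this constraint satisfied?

Let A_j be the event that the j-th constrained one is fixed. By inclusion-exclusion over the 5 events:
Σ_{j=0}^{5} (-1)^j C(5,j)(11-j)!
= C(5,0)·11! - C(5,1)·10! + C(5,2)·9! - C(5,3)·8! + C(5,4)·7! - C(5,5)·6!
= 39916800 - 18144000 + 3628800 - 403200 + 25200 - 720
= 25022880

25022880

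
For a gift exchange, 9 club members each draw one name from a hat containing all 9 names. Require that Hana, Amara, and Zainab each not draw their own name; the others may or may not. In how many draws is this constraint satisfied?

256320

Let A_j be the event that the j-th constrained one is fixed. By inclusion-exclusion over the 3 events:
Σ_{j=0}^{3} (-1)^j C(3,j)(9-j)!
= C(3,0)·9! - C(3,1)·8! + C(3,2)·7! - C(3,3)·6!
= 362880 - 120960 + 15120 - 720
= 256320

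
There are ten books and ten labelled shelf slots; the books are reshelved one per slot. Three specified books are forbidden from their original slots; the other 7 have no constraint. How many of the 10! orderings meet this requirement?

Inclusion-exclusion on the 3 forbidden self-matches:
Σ_{j=0}^{3} (-1)^j C(3,j)(10-j)!
= C(3,0)·10! - C(3,1)·9! + C(3,2)·8! - C(3,3)·7!
= 3628800 - 1088640 + 120960 - 5040
= 2656080

2656080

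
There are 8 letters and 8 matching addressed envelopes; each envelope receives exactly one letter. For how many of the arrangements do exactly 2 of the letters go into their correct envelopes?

7420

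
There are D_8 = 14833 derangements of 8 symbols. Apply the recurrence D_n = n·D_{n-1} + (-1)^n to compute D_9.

D_9 = 9·14833 - 1 = 133496.

133496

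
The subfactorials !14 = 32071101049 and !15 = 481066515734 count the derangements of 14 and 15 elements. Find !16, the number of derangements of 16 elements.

7697064251745

!16 = (16-1)·(!15 + !14) = 15·(481066515734 + 32071101049) = 15·513137616783 = 7697064251745.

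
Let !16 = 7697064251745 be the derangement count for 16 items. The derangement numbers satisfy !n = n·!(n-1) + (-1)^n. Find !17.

!17 = 17·7697064251745 - 1 = 130850092279664.

130850092279664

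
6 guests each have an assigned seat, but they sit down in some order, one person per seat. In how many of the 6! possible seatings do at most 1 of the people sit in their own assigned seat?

Sum C(6,i)·!(6-i) for i = 0..1:
  i=0: C(6,0)·!6 = 1·265 = 265
  i=1: C(6,1)·!5 = 6·44 = 264
Total = 529.

529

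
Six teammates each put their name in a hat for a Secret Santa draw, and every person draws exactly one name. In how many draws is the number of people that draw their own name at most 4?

719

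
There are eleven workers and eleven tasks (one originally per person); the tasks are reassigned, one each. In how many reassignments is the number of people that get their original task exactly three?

Pick the 3 fixed positions: C(11,3) = 165 ways.
The remaining 8 must be deranged: !8 = 14833.
Total: 165 × 14833 = 2447445.

2447445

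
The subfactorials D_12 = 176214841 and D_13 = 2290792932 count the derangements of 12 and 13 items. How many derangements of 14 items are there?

32071101049

D_14 = (14-1)·(D_13 + D_12) = 13·(2290792932 + 176214841) = 13·2467007773 = 32071101049.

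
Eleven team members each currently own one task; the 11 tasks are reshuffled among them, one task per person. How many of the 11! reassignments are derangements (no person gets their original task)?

The subfactorial !11 = [11!/e] (nearest integer).
11! = 39916800, and 39916800/e ≈ 14684570.08, so !11 = 14684570.

14684570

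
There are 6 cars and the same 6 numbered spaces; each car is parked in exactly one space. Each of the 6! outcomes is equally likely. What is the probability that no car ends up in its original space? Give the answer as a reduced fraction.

53/144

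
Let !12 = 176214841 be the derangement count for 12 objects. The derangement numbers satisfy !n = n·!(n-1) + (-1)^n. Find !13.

!13 = 13·176214841 - 1 = 2290792932.

2290792932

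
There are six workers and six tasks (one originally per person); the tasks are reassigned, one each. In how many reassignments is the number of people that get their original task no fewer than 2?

191

# with exactly i fixed is C(6,i)·!(6-i); sum over i=2..6:
  i=2: C(6,2)·!4 = 15·9 = 135
  i=3: C(6,3)·!3 = 20·2 = 40
  i=4: C(6,4)·!2 = 15·1 = 15
  i=5: C(6,5)·!1 = 6·0 = 0
  i=6: C(6,6)·!0 = 1·1 = 1
Total = 191.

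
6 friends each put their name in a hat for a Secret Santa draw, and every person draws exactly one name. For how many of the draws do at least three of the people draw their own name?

56

# with exactly i fixed is C(6,i)·!(6-i); sum over i=3..6:
  i=3: C(6,3)·!3 = 20·2 = 40
  i=4: C(6,4)·!2 = 15·1 = 15
  i=5: C(6,5)·!1 = 6·0 = 0
  i=6: C(6,6)·!0 = 1·1 = 1
Total = 56.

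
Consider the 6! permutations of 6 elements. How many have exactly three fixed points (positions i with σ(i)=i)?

40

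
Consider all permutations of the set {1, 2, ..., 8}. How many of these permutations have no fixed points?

14833

!8 = 8! · Σ_{k=0}^{8} (-1)^k/k!
= 8! - 8!/1! + 8!/2! - 8!/3! + 8!/4! - 8!/5! + 8!/6! - 8!/7! + 8!/8!
= 40320 - 40320 + 20160 - 6720 + 1680 - 336 + 56 - 8 + 1
= 14833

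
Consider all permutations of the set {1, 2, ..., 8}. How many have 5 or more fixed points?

Sum C(8,i)·!(8-i) for i = 5..8:
  i=5: C(8,5)·!3 = 56·2 = 112
  i=6: C(8,6)·!2 = 28·1 = 28
  i=7: C(8,7)·!1 = 8·0 = 0
  i=8: C(8,8)·!0 = 1·1 = 1
Total = 141.

141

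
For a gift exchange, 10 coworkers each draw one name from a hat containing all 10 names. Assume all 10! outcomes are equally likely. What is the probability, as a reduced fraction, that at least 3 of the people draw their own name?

145697/1814400

Favorable outcomes: Σ_{i≥3} C(10,i)·!(10-i) = 120·1854 + 210·265 + 252·44 + 210·9 + 120·2 + 45·1 + 10·0 + 1·1 = 291394.
Total outcomes: 10! = 3628800.
Probability = 291394/3628800 = 145697/1814400.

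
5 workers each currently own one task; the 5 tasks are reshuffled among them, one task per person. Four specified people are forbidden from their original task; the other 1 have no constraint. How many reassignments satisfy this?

53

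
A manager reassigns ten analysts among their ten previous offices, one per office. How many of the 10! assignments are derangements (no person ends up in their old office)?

1334961

The number of derangements of 10 is !10 = Σ_{k=0}^{10} (-1)^k·10!/k!
= 10! - 10!/1! + 10!/2! - 10!/3! + 10!/4! - 10!/5! + 10!/6! - 10!/7! + 10!/8! - 10!/9! + 10!/10!
= 3628800 - 3628800 + 1814400 - 604800 + 151200 - 30240 + 5040 - 720 + 90 - 10 + 1
= 1334961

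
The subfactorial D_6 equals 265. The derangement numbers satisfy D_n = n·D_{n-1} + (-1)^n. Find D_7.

1854

D_7 = 7·265 - 1 = 1854.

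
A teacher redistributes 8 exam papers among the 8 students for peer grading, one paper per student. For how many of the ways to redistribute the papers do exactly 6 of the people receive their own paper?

28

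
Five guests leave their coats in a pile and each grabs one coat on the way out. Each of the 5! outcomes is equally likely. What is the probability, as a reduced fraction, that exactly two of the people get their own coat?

1/6

Favorable outcomes: C(5,2)·!3 = 10·2 = 20.
Total outcomes: 5! = 120.
Probability = 20/120 = 1/6.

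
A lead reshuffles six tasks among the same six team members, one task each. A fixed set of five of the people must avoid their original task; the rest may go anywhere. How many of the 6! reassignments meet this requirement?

309

Let A_j be the event that the j-th constrained one is fixed. By inclusion-exclusion over the 5 events:
Σ_{j=0}^{5} (-1)^j C(5,j)(6-j)!
= C(5,0)·6! - C(5,1)·5! + C(5,2)·4! - C(5,3)·3! + C(5,4)·2! - C(5,5)·1!
= 720 - 600 + 240 - 60 + 10 - 1
= 309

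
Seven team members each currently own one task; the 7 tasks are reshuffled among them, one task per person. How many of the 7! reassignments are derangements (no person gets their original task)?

1854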